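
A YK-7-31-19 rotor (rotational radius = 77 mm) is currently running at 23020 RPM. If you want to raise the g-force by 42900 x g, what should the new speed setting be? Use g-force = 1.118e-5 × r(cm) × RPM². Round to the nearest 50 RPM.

r = 77 mm = 7.7 cm
Current RCF = 1.118 × 10⁻⁵ × 7.7 × (23020)² = 1.118 × 10⁻⁵ × 7.7 × 529,920,400 ≈ 45,618.7 × g
Target RCF = 45,618.7 + 42,900 = 88,518.7 × g
N² = 88,518.7 / (8.6086 × 10⁻⁵) = 1,028,258,950
N ≈ √1,028,258,950 ≈ 32,066.5

32050 RPM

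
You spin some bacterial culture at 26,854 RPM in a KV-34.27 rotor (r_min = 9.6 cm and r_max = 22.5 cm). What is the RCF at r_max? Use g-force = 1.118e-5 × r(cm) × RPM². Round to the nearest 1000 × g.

RCF ≈ 181000 g

Use r_max = 22.5 cm.
RCF = 1.118 × 10⁻⁵ × 22.5 × (26854)² = 1.118 × 10⁻⁵ × 22.5 × 721,137,316 ≈ 181,402.1 × g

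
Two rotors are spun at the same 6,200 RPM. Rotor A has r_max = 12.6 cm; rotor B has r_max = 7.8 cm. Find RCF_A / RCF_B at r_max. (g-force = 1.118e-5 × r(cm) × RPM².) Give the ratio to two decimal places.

1.62

At fixed N, RCF ∝ r, so RCF_A/RCF_B = r_A/r_B = 12.6 / 7.8 = 1.6154.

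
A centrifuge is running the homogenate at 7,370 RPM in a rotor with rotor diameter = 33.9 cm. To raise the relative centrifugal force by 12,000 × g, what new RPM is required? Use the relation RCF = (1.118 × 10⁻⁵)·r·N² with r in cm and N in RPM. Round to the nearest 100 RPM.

N₂ ≈ 10800 RPM

r = 33.9 / 2 = 16.95 cm
Current RCF = 1.118 × 10⁻⁵ × 16.95 × (7370)² = 1.118 × 10⁻⁵ × 16.95 × 54,316,900 ≈ 10,293.1 × g
Target RCF = 10,293.1 + 12,000 = 22,293.1 × g
N² = 22,293.1 / (18.9501 × 10⁻⁵) = 117,641,068
N ≈ √117,641,068 ≈ 10,846.2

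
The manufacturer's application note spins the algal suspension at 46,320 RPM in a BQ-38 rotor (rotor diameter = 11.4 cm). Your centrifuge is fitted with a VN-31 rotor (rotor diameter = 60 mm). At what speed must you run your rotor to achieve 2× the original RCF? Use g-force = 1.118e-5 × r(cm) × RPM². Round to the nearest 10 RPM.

Original rotor: r = 11.4 / 2 = 5.7 cm
RCF_original = 1.118 × 10⁻⁵ × 5.7 × (46320)² = 1.118 × 10⁻⁵ × 5.7 × 2,145,542,400 ≈ 136,726.8 × g
Target RCF = 2 × 136,726.8 ≈ 273,453.6 × g
Your rotor: r = 60 mm / 2 = 30 mm = 3 cm
273,453.6 = 1.118 × 10⁻⁵ × 3 × N²
N² = 273,453.6 / (3.354 × 10⁻⁵) = 8,153,059,034
N ≈ √8,153,059,034 ≈ 90,294.3

≈ 90290 RPM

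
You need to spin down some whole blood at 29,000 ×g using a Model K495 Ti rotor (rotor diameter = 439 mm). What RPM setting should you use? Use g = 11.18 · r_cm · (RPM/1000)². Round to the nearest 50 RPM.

r = 439 mm / 2 = 219.5 mm = 21.95 cm
RCF = 11.18 × r × (N/1000)²
29,000 = 11.18 × 21.95 × (N/1000)²
(N/1000)² = 29,000 / 245.401 = 118.1739
N = 1000 × √118.1739 ≈ 10,870.8

N ≈ 10850 RPM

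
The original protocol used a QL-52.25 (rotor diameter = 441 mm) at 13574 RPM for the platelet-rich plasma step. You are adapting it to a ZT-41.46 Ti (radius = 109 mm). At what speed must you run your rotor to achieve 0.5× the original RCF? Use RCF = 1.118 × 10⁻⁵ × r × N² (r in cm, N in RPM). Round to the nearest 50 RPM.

Original rotor: r = 441 mm / 2 = 220.5 mm = 22.05 cm
RCF = 1.118 × 10⁻⁵ × r × N²
RCF_original = 1.118 × 10⁻⁵ × 22.05 × (13574)² = 1.118 × 10⁻⁵ × 22.05 × 184,253,476 ≈ 45,422 × g
Target RCF = 0.5 × 45,422 ≈ 22,711 × g
Your rotor: r = 109 mm = 10.9 cm
22,711 = 1.118 × 10⁻⁵ × 10.9 × N²
N² = 22,711 / (12.1862 × 10⁻⁵) = 186,366,546
N ≈ √186,366,546 ≈ 13,651.6

≈ 13650 RPM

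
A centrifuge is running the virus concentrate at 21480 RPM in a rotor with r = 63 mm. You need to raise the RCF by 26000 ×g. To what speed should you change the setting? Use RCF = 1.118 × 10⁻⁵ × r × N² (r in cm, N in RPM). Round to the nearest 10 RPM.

r = 63 mm = 6.3 cm
Current RCF = 1.118 × 10⁻⁵ × 6.3 × (21480)² = 1.118 × 10⁻⁵ × 6.3 × 461,390,400 ≈ 32,497.6 × g
Target RCF = 32,497.6 + 26,000 = 58,497.6 × g
N² = 58,497.6 / (7.0434 × 10⁻⁵) = 830,530,710
N ≈ √830,530,710 ≈ 28,818.9

28820 RPM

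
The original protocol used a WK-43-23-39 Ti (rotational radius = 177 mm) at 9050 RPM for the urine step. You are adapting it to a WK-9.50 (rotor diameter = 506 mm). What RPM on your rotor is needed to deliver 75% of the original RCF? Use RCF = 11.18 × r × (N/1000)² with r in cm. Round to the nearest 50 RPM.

Original rotor: r = 177 mm = 17.7 cm
RCF_original = 11.18 × 17.7 × (9.05)² = 11.18 × 17.7 × 81.9025 ≈ 16,207.4 × g
Target RCF = 0.75 × 16,207.4 ≈ 12,155.5 × g
Your rotor: r = 506 mm / 2 = 253 mm = 25.3 cm
12,155.5 = 11.18 × 25.3 × (N/1000)²
(N/1000)² = 12,155.5 / 282.854 = 42.97447
N = 1000 × √42.97447 ≈ 6,555.5

6550 RPM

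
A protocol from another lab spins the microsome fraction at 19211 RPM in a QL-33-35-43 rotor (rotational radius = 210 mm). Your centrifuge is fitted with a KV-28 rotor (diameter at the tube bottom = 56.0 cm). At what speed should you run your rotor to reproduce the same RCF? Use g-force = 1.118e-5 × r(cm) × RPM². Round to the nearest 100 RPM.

16600 RPM

Original rotor: r = 210 mm = 21.0 cm
RCF_original = 1.118 × 10⁻⁵ × 21 × (19211)² = 1.118 × 10⁻⁵ × 21 × 369,062,521 ≈ 86,648.5 × g
Your rotor: r = 56.0 / 2 = 28 cm
86,648.5 = 1.118 × 10⁻⁵ × 28 × N²
N² = 86,648.5 / (31.304 × 10⁻⁵) = 276,796,895
N ≈ √276,796,895 ≈ 16,637.2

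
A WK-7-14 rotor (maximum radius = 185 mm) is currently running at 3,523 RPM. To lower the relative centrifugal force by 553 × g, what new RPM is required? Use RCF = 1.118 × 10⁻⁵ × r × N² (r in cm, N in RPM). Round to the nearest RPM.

3121 RPM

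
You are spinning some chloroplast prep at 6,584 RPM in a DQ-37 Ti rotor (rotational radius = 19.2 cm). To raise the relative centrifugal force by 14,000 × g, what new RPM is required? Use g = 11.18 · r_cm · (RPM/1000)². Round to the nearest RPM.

Current RCF = 11.18 × 19.2 × (6.584)² = 11.18 × 19.2 × 43.349056 ≈ 9,305.1 × g
Target RCF = 9,305.1 + 14,000 = 23,305.1 × g
(N/1000)² = 23,305.1 / 214.656 = 108.5695
N = 1000 × √108.5695 ≈ 10,419.7

≈ 10420 RPM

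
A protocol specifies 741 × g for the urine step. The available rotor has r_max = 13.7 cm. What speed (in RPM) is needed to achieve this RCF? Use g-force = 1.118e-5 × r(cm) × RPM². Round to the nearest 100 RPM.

2200 RPM

741 = 1.118 × 10⁻⁵ × 13.7 × N²
N² = 741 / (15.3166 × 10⁻⁵) = 4,837,888
N ≈ √4,837,888 ≈ 2,199.5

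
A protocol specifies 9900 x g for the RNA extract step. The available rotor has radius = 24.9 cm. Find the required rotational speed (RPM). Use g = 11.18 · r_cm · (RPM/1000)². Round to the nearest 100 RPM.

RCF = 11.18 × r × (N/1000)²
9,900 = 11.18 × 24.9 × (N/1000)²
(N/1000)² = 9,900 / 278.382 = 35.56264
N = 1000 × √35.56264 ≈ 5,963.4

6000 RPM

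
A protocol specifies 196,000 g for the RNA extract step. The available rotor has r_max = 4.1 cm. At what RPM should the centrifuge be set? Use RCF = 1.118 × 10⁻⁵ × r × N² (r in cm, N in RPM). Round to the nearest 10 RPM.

196,000 = 1.118 × 10⁻⁵ × 4.1 × N²
N² = 196,000 / (4.5838 × 10⁻⁵) = 4,275,928,269
N ≈ √4,275,928,269 ≈ 65,390.6

N ≈ 65390 RPM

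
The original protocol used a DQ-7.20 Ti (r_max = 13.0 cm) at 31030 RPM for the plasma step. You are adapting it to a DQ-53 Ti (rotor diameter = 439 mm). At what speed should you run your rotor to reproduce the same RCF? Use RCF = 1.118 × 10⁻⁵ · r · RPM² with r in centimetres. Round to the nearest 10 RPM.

23880 RPM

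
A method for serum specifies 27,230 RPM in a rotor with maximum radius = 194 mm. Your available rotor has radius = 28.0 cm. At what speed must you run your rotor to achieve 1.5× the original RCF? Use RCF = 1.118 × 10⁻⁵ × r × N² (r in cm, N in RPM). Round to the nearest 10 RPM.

27760 RPM

Original rotor: r = 194 mm = 19.4 cm
RCF_original = 1.118 × 10⁻⁵ × 19.4 × (27230)² = 1.118 × 10⁻⁵ × 19.4 × 741,472,900 ≈ 160,819.5 × g
Target RCF = 1.5 × 160,819.5 ≈ 241,229.2 × g
241,229.2 = 1.118 × 10⁻⁵ × 28 × N²
N² = 241,229.2 / (31.304 × 10⁻⁵) = 770,601,840
N ≈ √770,601,840 ≈ 27,759.7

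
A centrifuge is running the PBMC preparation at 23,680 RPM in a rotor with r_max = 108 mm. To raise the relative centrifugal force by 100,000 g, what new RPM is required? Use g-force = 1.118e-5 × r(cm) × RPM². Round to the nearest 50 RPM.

r = 108 mm = 10.8 cm
Current RCF = 1.118 × 10⁻⁵ × 10.8 × (23680)² = 1.118 × 10⁻⁵ × 10.8 × 560,742,400 ≈ 67,706.3 × g
Target RCF = 67,706.3 + 100,000 = 167,706.3 × g
N² = 167,706.3 / (12.0744 × 10⁻⁵) = 1,388,941,065
N ≈ √1,388,941,065 ≈ 37,268.5

37250 RPM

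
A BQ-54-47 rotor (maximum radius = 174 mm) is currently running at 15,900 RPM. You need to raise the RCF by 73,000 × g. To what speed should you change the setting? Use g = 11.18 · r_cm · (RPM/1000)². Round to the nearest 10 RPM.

r = 174 mm = 17.4 cm
Current RCF = 11.18 × 17.4 × (15.9)² = 11.18 × 17.4 × 252.81 ≈ 49,179.6 × g
Target RCF = 49,179.6 + 73,000 = 122,179.6 × g
(N/1000)² = 122,179.6 / 194.532 = 628.0694
N = 1000 × √628.0694 ≈ 25,061.3

25060 RPM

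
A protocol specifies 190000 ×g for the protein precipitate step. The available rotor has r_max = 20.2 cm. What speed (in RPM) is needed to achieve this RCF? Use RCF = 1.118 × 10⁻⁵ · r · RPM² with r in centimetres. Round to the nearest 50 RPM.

≈ 29000 RPM

190,000 = 1.118 × 10⁻⁵ × 20.2 × N²
N² = 190,000 / (22.5836 × 10⁻⁵) = 841,318,479
N ≈ √841,318,479 ≈ 29,005.5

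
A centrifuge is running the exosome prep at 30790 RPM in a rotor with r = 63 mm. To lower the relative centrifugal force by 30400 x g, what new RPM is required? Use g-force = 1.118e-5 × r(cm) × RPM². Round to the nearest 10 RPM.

N₂ ≈ 22720 RPM

r = 63 mm = 6.3 cm
Current RCF = 1.118 × 10⁻⁵ × 6.3 × (30790)² = 1.118 × 10⁻⁵ × 6.3 × 948,024,100 ≈ 66,773.1 × g
Target RCF = 66,773.1 − 30,400 = 36,373.1 × g
N² = 36,373.1 / (7.0434 × 10⁻⁵) = 516,413,948
N ≈ √516,413,948 ≈ 22,724.7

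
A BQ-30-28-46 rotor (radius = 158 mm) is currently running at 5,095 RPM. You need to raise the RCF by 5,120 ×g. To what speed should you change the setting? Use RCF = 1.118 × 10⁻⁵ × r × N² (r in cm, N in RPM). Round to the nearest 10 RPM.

r = 158 mm = 15.8 cm
Current RCF = 1.118 × 10⁻⁵ × 15.8 × (5095)² = 1.118 × 10⁻⁵ × 15.8 × 25,959,025 ≈ 4,585.5 × g
Target RCF = 4,585.5 + 5,120 = 9,705.5 × g
N² = 9,705.5 / (17.6644 × 10⁻⁵) = 54,943,842
N ≈ √54,943,842 ≈ 7,412.4

N₂ ≈ 7410 RPM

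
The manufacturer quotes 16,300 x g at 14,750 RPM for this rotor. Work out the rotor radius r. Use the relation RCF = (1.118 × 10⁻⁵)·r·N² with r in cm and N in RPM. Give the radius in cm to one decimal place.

r ≈ 6.7 cm

16300 = 1.118 × 10⁻⁵ × r × (14750)²
r = 16300 / (1.118 × 10⁻⁵ × 217,562,500) = 16300 / 2432.349 ≈ 6.701 cm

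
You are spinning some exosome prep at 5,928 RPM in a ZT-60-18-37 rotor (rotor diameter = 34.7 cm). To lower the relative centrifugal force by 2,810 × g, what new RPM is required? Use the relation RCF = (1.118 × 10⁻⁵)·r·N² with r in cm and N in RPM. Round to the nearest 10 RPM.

≈ 4540 RPM

r = 34.7 / 2 = 17.35 cm
Current RCF = 1.118 × 10⁻⁵ × 17.35 × (5928)² = 1.118 × 10⁻⁵ × 17.35 × 35,141,184 ≈ 6,816.4 × g
Target RCF = 6,816.4 − 2,810 = 4,006.4 × g
N² = 4,006.4 / (19.3973 × 10⁻⁵) = 20,654,421
N ≈ √20,654,421 ≈ 4,544.7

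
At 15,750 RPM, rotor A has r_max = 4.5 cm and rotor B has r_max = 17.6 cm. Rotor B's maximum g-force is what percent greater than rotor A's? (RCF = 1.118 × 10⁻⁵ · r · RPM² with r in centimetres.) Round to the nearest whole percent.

At equal RPM, RCF scales linearly with r: ratio = 17.6 / 4.5 = 3.9111.
So rotor B delivers 291.1% more g-force.

291%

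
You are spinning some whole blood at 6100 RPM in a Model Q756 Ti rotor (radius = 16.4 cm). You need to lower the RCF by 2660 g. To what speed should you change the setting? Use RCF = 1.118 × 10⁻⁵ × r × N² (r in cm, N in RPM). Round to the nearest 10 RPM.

4760 RPM

Current RCF = 1.118 × 10⁻⁵ × 16.4 × (6100)² = 1.118 × 10⁻⁵ × 16.4 × 37,210,000 ≈ 6,822.5 × g
Target RCF = 6,822.5 − 2,660 = 4,162.5 × g
N² = 4,162.5 / (18.3352 × 10⁻⁵) = 22,702,234
N ≈ √22,702,234 ≈ 4,764.7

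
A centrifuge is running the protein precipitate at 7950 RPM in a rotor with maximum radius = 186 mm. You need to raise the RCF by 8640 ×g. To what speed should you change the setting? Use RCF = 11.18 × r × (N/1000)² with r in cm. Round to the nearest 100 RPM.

≈ 10200 RPM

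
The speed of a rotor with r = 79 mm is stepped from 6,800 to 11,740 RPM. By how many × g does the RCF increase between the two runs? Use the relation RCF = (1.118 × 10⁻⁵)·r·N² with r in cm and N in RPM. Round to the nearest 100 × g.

8100 × g

r = 79 mm = 7.9 cm
RCF₁ = 1.118 × 10⁻⁵ × 7.9 × (6800)² = 1.118 × 10⁻⁵ × 7.9 × 46,240,000 ≈ 4,084 × g
RCF₂ = 1.118 × 10⁻⁵ × 7.9 × (11740)² = 1.118 × 10⁻⁵ × 7.9 × 137,827,600 ≈ 12,173.2 × g
Increase = 12,173.2 − 4,084 = 8,089.2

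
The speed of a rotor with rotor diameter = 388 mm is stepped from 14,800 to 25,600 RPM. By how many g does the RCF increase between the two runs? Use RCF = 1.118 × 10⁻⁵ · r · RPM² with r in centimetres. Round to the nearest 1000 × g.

r = 388 mm / 2 = 194 mm = 19.4 cm
RCF₁ = 1.118 × 10⁻⁵ × 19.4 × (14800)² = 1.118 × 10⁻⁵ × 19.4 × 219,040,000 ≈ 47,508 × g
RCF₂ = 1.118 × 10⁻⁵ × 19.4 × (25600)² = 1.118 × 10⁻⁵ × 19.4 × 655,360,000 ≈ 142,142.3 × g
Increase = 142,142.3 − 47,508 = 94,634.3

≈ 95000 g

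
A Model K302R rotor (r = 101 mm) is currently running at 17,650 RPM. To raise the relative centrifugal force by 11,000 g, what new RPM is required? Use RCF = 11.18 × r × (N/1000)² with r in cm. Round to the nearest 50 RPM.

r = 101 mm = 10.1 cm
Current RCF = 11.18 × 10.1 × (17.65)² = 11.18 × 10.1 × 311.5225 ≈ 35,176.5 × g
Target RCF = 35,176.5 + 11,000 = 46,176.5 × g
(N/1000)² = 46,176.5 / 112.918 = 408.9383
N = 1000 × √408.9383 ≈ 20,222.2

N₂ ≈ 20200 RPM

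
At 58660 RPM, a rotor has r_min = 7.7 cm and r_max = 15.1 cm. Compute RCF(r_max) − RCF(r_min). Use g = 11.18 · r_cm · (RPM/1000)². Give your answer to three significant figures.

RCF_max = 11.18 × 15.1 × (58.66)² = 11.18 × 15.1 × 3,440.9956 ≈ 580,902 × g
RCF_min = 11.18 × 7.7 × (58.66)² = 11.18 × 7.7 × 3,440.9956 ≈ 296,221.5 × g
ΔRCF = 580,902 − 296,221.5 = 284,680.5

ΔRCF ≈ 285000 x g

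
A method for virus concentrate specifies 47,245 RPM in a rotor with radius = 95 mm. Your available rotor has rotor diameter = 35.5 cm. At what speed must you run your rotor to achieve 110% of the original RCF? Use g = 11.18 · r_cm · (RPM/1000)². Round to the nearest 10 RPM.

Original rotor: r = 95 mm = 9.5 cm
RCF = 11.18 × r × (N/1000)²
RCF_original = 11.18 × 9.5 × (47.245)² = 11.18 × 9.5 × 2,232.090025 ≈ 237,070.3 × g
Target RCF = 1.1 × 237,070.3 ≈ 260,777.3 × g
Your rotor: r = 35.5 / 2 = 17.75 cm
260,777.3 = 11.18 × 17.75 × (N/1000)²
(N/1000)² = 260,777.3 / 198.445 = 1314.104
N = 1000 × √1314.104 ≈ 36,250.6

≈ 36250 RPM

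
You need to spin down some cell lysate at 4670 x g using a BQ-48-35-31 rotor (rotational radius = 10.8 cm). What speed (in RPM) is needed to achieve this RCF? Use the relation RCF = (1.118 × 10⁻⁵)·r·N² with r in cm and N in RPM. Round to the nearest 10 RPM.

≈ 6220 RPM

4,670 = 1.118 × 10⁻⁵ × 10.8 × N²
N² = 4,670 / (12.0744 × 10⁻⁵) = 38,676,870
N ≈ √38,676,870 ≈ 6,219.1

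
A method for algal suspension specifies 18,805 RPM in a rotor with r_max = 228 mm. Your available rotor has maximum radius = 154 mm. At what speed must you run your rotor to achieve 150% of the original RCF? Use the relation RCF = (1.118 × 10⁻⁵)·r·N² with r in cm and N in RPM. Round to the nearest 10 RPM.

≈ 28020 RPM

Original rotor: r = 228 mm = 22.8 cm
RCF_original = 1.118 × 10⁻⁵ × 22.8 × (18805)² = 1.118 × 10⁻⁵ × 22.8 × 353,628,025 ≈ 90,141.2 × g
Target RCF = 1.5 × 90,141.2 ≈ 135,211.8 × g
Your rotor: r = 154 mm = 15.4 cm
135,211.8 = 1.118 × 10⁻⁵ × 15.4 × N²
N² = 135,211.8 / (17.2172 × 10⁻⁵) = 785,329,786
N ≈ √785,329,786 ≈ 28,023.7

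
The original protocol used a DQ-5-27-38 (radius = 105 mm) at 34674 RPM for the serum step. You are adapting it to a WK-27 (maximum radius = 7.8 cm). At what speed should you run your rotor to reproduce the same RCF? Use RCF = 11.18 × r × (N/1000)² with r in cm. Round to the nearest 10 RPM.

40230 RPM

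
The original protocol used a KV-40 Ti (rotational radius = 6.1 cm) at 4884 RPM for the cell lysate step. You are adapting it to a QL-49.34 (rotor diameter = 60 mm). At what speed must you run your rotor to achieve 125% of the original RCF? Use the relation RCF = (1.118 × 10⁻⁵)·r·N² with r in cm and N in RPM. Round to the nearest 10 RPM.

RCF = 1.118 × 10⁻⁵ × r × N²
RCF_original = 1.118 × 10⁻⁵ × 6.1 × (4884)² = 1.118 × 10⁻⁵ × 6.1 × 23,853,456 ≈ 1,626.8 × g
Target RCF = 1.25 × 1,626.8 ≈ 2,033.5 × g
Your rotor: r = 60 mm / 2 = 30 mm = 3 cm
2,033.5 = 1.118 × 10⁻⁵ × 3 × N²
N² = 2,033.5 / (3.354 × 10⁻⁵) = 60,629,100
N ≈ √60,629,100 ≈ 7,786.5

7790 RPM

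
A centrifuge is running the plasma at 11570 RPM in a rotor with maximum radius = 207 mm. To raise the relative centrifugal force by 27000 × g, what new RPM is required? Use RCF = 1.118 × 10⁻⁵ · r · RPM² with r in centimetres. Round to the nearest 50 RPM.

r = 207 mm = 20.7 cm
Current RCF = 1.118 × 10⁻⁵ × 20.7 × (11570)² = 1.118 × 10⁻⁵ × 20.7 × 133,864,900 ≈ 30,979.8 × g
Target RCF = 30,979.8 + 27,000 = 57,979.8 × g
N² = 57,979.8 / (23.1426 × 10⁻⁵) = 250,532,784
N ≈ √250,532,784 ≈ 15,828.2

15850 RPM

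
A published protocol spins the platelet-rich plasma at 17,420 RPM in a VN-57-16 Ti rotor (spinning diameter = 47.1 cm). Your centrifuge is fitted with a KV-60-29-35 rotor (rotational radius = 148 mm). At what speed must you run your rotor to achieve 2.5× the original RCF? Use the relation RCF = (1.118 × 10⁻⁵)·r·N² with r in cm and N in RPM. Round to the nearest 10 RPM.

Original rotor: r = 47.1 / 2 = 23.55 cm
RCF = 1.118 × 10⁻⁵ × r × N²
RCF_original = 1.118 × 10⁻⁵ × 23.55 × (17420)² = 1.118 × 10⁻⁵ × 23.55 × 303,456,400 ≈ 79,896.7 × g
Target RCF = 2.5 × 79,896.7 ≈ 199,741.8 × g
Your rotor: r = 148 mm = 14.8 cm
199,741.8 = 1.118 × 10⁻⁵ × 14.8 × N²
N² = 199,741.8 / (16.5464 × 10⁻⁵) = 1,207,161,679
N ≈ √1,207,161,679 ≈ 34,744.2

34740 RPM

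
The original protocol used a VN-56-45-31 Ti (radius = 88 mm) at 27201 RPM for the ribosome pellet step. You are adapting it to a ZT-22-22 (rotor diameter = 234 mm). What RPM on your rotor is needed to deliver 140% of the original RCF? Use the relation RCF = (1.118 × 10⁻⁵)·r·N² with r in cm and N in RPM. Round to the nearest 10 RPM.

27910 RPM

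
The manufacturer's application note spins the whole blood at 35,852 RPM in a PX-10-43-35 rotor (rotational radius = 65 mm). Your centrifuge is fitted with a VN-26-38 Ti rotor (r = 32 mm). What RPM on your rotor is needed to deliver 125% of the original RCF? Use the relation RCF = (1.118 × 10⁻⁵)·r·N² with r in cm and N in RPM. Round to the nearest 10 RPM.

≈ 57130 RPM

Original rotor: r = 65 mm = 6.5 cm
RCF = 1.118 × 10⁻⁵ × r × N²
RCF_original = 1.118 × 10⁻⁵ × 6.5 × (35852)² = 1.118 × 10⁻⁵ × 6.5 × 1,285,365,904 ≈ 93,407.5 × g
Target RCF = 1.25 × 93,407.5 ≈ 116,759.4 × g
Your rotor: r = 32 mm = 3.2 cm
116,759.4 = 1.118 × 10⁻⁵ × 3.2 × N²
N² = 116,759.4 / (3.5776 × 10⁻⁵) = 3,263,623,658
N ≈ √3,263,623,658 ≈ 57,128.1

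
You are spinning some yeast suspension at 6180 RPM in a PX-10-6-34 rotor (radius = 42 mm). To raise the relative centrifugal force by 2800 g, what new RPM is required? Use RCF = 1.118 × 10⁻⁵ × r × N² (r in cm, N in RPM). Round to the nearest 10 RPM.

r = 42 mm = 4.2 cm
Current RCF = 1.118 × 10⁻⁵ × 4.2 × (6180)² = 1.118 × 10⁻⁵ × 4.2 × 38,192,400 ≈ 1,793.4 × g
Target RCF = 1,793.4 + 2,800 = 4,593.4 × g
N² = 4,593.4 / (4.6956 × 10⁻⁵) = 97,823,494
N ≈ √97,823,494 ≈ 9,890.6

≈ 9890 RPM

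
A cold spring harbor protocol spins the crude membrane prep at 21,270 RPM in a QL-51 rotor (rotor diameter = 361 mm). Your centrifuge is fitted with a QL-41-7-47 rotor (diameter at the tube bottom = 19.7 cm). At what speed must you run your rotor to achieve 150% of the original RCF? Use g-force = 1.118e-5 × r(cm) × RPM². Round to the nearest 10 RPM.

35260 RPM

Original rotor: r = 361 mm / 2 = 180.5 mm = 18.05 cm
RCF = 1.118 × 10⁻⁵ × r × N²
RCF_original = 1.118 × 10⁻⁵ × 18.05 × (21270)² = 1.118 × 10⁻⁵ × 18.05 × 452,412,900 ≈ 91,296.5 × g
Target RCF = 1.5 × 91,296.5 ≈ 136,944.8 × g
Your rotor: r = 19.7 / 2 = 9.85 cm
136,944.8 = 1.118 × 10⁻⁵ × 9.85 × N²
N² = 136,944.8 / (11.0123 × 10⁻⁵) = 1,243,562,199
N ≈ √1,243,562,199 ≈ 35,264.2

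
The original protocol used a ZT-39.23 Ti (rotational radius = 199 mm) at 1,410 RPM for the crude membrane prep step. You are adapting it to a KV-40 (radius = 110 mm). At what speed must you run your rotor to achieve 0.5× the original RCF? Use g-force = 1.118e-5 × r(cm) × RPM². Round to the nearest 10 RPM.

1340 RPM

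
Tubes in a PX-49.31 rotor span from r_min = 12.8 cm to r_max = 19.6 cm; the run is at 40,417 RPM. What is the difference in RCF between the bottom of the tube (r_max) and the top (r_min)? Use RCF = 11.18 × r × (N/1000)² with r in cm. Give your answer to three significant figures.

ΔRCF = 11.18 × (r_max − r_min) × (N/1000)² = 11.18 × 6.8 × 1,633.533889 ≈ 124,187.8

ΔRCF ≈ 124000 × g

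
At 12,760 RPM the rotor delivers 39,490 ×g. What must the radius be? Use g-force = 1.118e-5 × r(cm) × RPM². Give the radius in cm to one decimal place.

≈ 21.7 cm

39490 = 1.118 × 10⁻⁵ × r × (12760)²
r = 39490 / (1.118 × 10⁻⁵ × 162,817,600) = 39490 / 1820.301 ≈ 21.694 cm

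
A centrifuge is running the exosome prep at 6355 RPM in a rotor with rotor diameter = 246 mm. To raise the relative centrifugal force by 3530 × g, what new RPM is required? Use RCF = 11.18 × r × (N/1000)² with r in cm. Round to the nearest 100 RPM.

8100 RPM

r = 246 mm / 2 = 123 mm = 12.3 cm
Current RCF = 11.18 × 12.3 × (6.355)² = 11.18 × 12.3 × 40.386025 ≈ 5,553.6 × g
Target RCF = 5,553.6 + 3,530 = 9,083.6 × g
(N/1000)² = 9,083.6 / 137.514 = 66.05582
N = 1000 × √66.05582 ≈ 8,127.5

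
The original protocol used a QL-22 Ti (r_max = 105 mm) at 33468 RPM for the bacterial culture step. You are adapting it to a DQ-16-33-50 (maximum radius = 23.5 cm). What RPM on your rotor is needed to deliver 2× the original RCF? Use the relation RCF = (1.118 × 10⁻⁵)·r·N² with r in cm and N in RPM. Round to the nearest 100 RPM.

31600 RPM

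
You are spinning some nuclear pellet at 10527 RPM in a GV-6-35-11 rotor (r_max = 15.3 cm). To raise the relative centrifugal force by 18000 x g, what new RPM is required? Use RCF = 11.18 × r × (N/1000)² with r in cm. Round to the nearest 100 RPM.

N₂ ≈ 14700 RPM

Current RCF = 11.18 × 15.3 × (10.527)² = 11.18 × 15.3 × 110.817729 ≈ 18,955.8 × g
Target RCF = 18,955.8 + 18,000 = 36,955.8 × g
(N/1000)² = 36,955.8 / 171.054 = 216.0476
N = 1000 × √216.0476 ≈ 14,698.6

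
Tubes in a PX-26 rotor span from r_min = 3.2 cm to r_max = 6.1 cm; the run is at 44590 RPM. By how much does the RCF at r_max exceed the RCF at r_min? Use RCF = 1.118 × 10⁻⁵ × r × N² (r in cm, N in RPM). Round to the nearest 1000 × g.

RCF_max = 1.118 × 10⁻⁵ × 6.1 × (44590)² = 1.118 × 10⁻⁵ × 6.1 × 1,988,268,100 ≈ 135,595.9 × g
RCF_min = 1.118 × 10⁻⁵ × 3.2 × (44590)² = 1.118 × 10⁻⁵ × 3.2 × 1,988,268,100 ≈ 71,132.3 × g
ΔRCF = 135,595.9 − 71,132.3 = 64,463.6

≈ 64000 g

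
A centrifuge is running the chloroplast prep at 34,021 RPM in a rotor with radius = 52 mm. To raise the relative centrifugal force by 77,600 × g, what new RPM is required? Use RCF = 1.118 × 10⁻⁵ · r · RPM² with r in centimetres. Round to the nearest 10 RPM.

r = 52 mm = 5.2 cm
Current RCF = 1.118 × 10⁻⁵ × 5.2 × (34021)² = 1.118 × 10⁻⁵ × 5.2 × 1,157,428,441 ≈ 67,288.3 × g
Target RCF = 67,288.3 + 77,600 = 144,888.3 × g
N² = 144,888.3 / (5.8136 × 10⁻⁵) = 2,492,230,288
N ≈ √2,492,230,288 ≈ 49,922.2

≈ 49920 RPM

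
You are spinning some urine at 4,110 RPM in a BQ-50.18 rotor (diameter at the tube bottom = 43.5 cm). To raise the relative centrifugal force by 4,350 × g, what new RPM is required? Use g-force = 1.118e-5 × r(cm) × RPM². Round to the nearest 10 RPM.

5900 RPM

r = 43.5 / 2 = 21.75 cm
Current RCF = 1.118 × 10⁻⁵ × 21.75 × (4110)² = 1.118 × 10⁻⁵ × 21.75 × 16,892,100 ≈ 4,107.6 × g
Target RCF = 4,107.6 + 4,350 = 8,457.6 × g
N² = 8,457.6 / (24.3165 × 10⁻⁵) = 34,781,321
N ≈ √34,781,321 ≈ 5,897.6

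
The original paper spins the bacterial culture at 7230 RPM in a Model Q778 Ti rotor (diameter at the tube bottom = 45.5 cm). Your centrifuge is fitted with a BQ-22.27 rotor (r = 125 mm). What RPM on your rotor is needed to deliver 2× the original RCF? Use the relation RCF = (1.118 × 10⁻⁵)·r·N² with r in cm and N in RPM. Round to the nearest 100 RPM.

Original rotor: r = 45.5 / 2 = 22.75 cm
RCF_original = 1.118 × 10⁻⁵ × 22.75 × (7230)² = 1.118 × 10⁻⁵ × 22.75 × 52,272,900 ≈ 13,295.4 × g
Target RCF = 2 × 13,295.4 ≈ 26,590.8 × g
Your rotor: r = 125 mm = 12.5 cm
26,590.8 = 1.118 × 10⁻⁵ × 12.5 × N²
N² = 26,590.8 / (13.975 × 10⁻⁵) = 190,274,061
N ≈ √190,274,061 ≈ 13,794.0

≈ 13800 RPM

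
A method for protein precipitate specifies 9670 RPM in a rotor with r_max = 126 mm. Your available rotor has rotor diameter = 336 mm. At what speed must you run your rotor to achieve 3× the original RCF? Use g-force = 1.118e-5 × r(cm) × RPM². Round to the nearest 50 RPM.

Original rotor: r = 126 mm = 12.6 cm
RCF = 1.118 × 10⁻⁵ × r × N²
RCF_original = 1.118 × 10⁻⁵ × 12.6 × (9670)² = 1.118 × 10⁻⁵ × 12.6 × 93,508,900 ≈ 13,172.4 × g
Target RCF = 3 × 13,172.4 ≈ 39,517.2 × g
Your rotor: r = 336 mm / 2 = 168 mm = 16.8 cm
39,517.2 = 1.118 × 10⁻⁵ × 16.8 × N²
N² = 39,517.2 / (18.7824 × 10⁻⁵) = 210,394,838
N ≈ √210,394,838 ≈ 14,505.0

≈ 14500 RPM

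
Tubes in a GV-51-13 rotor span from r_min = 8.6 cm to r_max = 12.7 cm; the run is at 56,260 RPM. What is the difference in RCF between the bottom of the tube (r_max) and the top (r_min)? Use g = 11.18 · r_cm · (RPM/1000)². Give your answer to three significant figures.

RCF_max = 11.18 × 12.7 × (56.26)² = 11.18 × 12.7 × 3,165.1876 ≈ 449,412.3 × g
RCF_min = 11.18 × 8.6 × (56.26)² = 11.18 × 8.6 × 3,165.1876 ≈ 304,326.5 × g
ΔRCF = 449,412.3 − 304,326.5 = 145,085.8

≈ 145000 x g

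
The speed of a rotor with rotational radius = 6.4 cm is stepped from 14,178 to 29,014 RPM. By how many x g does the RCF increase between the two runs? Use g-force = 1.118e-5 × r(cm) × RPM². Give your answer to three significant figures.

≈ 45900 x g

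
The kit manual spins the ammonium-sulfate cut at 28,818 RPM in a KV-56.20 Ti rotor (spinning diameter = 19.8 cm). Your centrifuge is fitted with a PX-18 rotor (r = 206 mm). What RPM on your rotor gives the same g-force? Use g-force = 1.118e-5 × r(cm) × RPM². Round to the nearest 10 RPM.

19980 RPM

Original rotor: r = 19.8 / 2 = 9.9 cm
RCF_original = 1.118 × 10⁻⁵ × 9.9 × (28818)² = 1.118 × 10⁻⁵ × 9.9 × 830,477,124 ≈ 91,918.9 × g
Your rotor: r = 206 mm = 20.6 cm
91,918.9 = 1.118 × 10⁻⁵ × 20.6 × N²
N² = 91,918.9 / (23.0308 × 10⁻⁵) = 399,112,927
N ≈ √399,112,927 ≈ 19,977.8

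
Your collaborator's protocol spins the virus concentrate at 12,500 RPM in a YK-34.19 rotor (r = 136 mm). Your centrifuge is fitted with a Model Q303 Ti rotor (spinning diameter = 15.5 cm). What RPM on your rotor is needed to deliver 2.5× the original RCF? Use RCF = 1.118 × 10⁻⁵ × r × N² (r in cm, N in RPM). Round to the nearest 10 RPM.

≈ 26180 RPM

Original rotor: r = 136 mm = 13.6 cm
RCF_original = 1.118 × 10⁻⁵ × 13.6 × (12500)² = 1.118 × 10⁻⁵ × 13.6 × 156,250,000 ≈ 23,757.5 × g
Target RCF = 2.5 × 23,757.5 ≈ 59,393.8 × g
Your rotor: r = 15.5 / 2 = 7.75 cm
59,393.8 = 1.118 × 10⁻⁵ × 7.75 × N²
N² = 59,393.8 / (8.6645 × 10⁻⁵) = 685,484,448
N ≈ √685,484,448 ≈ 26,181.8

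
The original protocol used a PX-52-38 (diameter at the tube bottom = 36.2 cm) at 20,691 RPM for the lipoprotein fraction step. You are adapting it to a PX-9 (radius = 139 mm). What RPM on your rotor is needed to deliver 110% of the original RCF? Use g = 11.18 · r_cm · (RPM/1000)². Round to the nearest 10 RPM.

Original rotor: r = 36.2 / 2 = 18.1 cm
RCF_original = 11.18 × 18.1 × (20.691)² = 11.18 × 18.1 × 428.117481 ≈ 86,633 × g
Target RCF = 1.1 × 86,633 ≈ 95,296.3 × g
Your rotor: r = 139 mm = 13.9 cm
95,296.3 = 11.18 × 13.9 × (N/1000)²
(N/1000)² = 95,296.3 / 155.402 = 613.2244
N = 1000 × √613.2244 ≈ 24,763.4

≈ 24760 RPM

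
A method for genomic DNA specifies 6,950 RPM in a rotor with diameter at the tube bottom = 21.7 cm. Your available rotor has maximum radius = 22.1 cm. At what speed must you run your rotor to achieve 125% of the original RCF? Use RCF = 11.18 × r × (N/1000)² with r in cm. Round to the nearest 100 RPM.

Original rotor: r = 21.7 / 2 = 10.85 cm
RCF_original = 11.18 × 10.85 × (6.95)² = 11.18 × 10.85 × 48.3025 ≈ 5,859.2 × g
Target RCF = 1.25 × 5,859.2 ≈ 7,324 × g
7,324 = 11.18 × 22.1 × (N/1000)²
(N/1000)² = 7,324 / 247.078 = 29.64246
N = 1000 × √29.64246 ≈ 5,444.5

≈ 5400 RPM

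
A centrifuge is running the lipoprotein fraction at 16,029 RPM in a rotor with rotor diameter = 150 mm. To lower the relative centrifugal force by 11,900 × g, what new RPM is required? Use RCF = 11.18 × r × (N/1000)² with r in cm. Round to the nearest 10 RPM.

N₂ ≈ 10720 RPM

r = 150 mm / 2 = 75 mm = 7.5 cm
Current RCF = 11.18 × 7.5 × (16.029)² = 11.18 × 7.5 × 256.928841 ≈ 21,543.5 × g
Target RCF = 21,543.5 − 11,900 = 9,643.5 × g
(N/1000)² = 9,643.5 / 83.85 = 115.0089
N = 1000 × √115.0089 ≈ 10,724.2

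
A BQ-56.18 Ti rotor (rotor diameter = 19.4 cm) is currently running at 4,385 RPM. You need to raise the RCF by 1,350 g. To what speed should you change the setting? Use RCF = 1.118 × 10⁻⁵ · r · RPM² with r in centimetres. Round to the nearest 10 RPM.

5630 RPM

r = 19.4 / 2 = 9.7 cm
Current RCF = 1.118 × 10⁻⁵ × 9.7 × (4385)² = 1.118 × 10⁻⁵ × 9.7 × 19,228,225 ≈ 2,085.2 × g
Target RCF = 2,085.2 + 1,350 = 3,435.2 × g
N² = 3,435.2 / (10.8446 × 10⁻⁵) = 31,676,595
N ≈ √31,676,595 ≈ 5,628.2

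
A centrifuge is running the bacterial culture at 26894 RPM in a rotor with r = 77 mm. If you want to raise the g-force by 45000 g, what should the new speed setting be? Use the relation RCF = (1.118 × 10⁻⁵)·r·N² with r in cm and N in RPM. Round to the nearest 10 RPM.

35300 RPM

r = 77 mm = 7.7 cm
Current RCF = 1.118 × 10⁻⁵ × 7.7 × (26894)² = 1.118 × 10⁻⁵ × 7.7 × 723,287,236 ≈ 62,264.9 × g
Target RCF = 62,264.9 + 45,000 = 107,264.9 × g
N² = 107,264.9 / (8.6086 × 10⁻⁵) = 1,246,020,259
N ≈ √1,246,020,259 ≈ 35,299.0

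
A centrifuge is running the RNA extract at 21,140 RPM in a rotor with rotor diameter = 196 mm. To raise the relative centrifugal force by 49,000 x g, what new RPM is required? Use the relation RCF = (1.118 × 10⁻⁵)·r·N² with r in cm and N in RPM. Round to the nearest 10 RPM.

r = 196 mm / 2 = 98 mm = 9.8 cm
Current RCF = 1.118 × 10⁻⁵ × 9.8 × (21140)² = 1.118 × 10⁻⁵ × 9.8 × 446,899,600 ≈ 48,964.1 × g
Target RCF = 48,964.1 + 49,000 = 97,964.1 × g
N² = 97,964.1 / (10.9564 × 10⁻⁵) = 894,126,720
N ≈ √894,126,720 ≈ 29,902.0

≈ 29900 RPM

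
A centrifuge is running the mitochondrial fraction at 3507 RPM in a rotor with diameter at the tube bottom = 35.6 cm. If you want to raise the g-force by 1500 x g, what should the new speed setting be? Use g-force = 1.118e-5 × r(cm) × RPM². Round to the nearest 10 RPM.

r = 35.6 / 2 = 17.8 cm
Current RCF = 1.118 × 10⁻⁵ × 17.8 × (3507)² = 1.118 × 10⁻⁵ × 17.8 × 12,299,049 ≈ 2,447.6 × g
Target RCF = 2,447.6 + 1,500 = 3,947.6 × g
N² = 3,947.6 / (19.9004 × 10⁻⁵) = 19,836,787
N ≈ √19,836,787 ≈ 4,453.9

4450 RPM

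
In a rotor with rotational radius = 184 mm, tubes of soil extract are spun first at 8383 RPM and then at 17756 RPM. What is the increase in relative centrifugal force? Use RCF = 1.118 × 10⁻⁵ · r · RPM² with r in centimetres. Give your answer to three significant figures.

r = 184 mm = 18.4 cm
RCF₁ = 1.118 × 10⁻⁵ × 18.4 × (8383)² = 1.118 × 10⁻⁵ × 18.4 × 70,274,689 ≈ 14,456.3 × g
RCF₂ = 1.118 × 10⁻⁵ × 18.4 × (17756)² = 1.118 × 10⁻⁵ × 18.4 × 315,275,536 ≈ 64,856 × g
Increase = 64,856 − 14,456.3 = 50,399.7

50400 ×g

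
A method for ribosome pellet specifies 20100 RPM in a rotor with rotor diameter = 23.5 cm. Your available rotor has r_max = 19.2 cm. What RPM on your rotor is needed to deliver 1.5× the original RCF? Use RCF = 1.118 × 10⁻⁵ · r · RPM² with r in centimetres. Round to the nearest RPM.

Original rotor: r = 23.5 / 2 = 11.75 cm
RCF = 1.118 × 10⁻⁵ × r × N²
RCF_original = 1.118 × 10⁻⁵ × 11.75 × (20100)² = 1.118 × 10⁻⁵ × 11.75 × 404,010,000 ≈ 53,072.8 × g
Target RCF = 1.5 × 53,072.8 ≈ 79,609.2 × g
79,609.2 = 1.118 × 10⁻⁵ × 19.2 × N²
N² = 79,609.2 / (21.4656 × 10⁻⁵) = 370,868,739
N ≈ √370,868,739 ≈ 19,258.0

19258 RPM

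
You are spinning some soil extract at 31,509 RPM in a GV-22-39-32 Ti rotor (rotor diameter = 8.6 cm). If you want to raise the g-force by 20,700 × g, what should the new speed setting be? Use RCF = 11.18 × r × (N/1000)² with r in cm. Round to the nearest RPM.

37728 RPM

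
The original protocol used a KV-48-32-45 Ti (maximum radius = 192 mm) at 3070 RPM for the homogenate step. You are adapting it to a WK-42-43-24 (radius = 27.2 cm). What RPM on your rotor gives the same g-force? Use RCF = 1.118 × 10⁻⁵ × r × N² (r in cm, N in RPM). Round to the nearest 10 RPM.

2580 RPM

Original rotor: r = 192 mm = 19.2 cm
RCF = 1.118 × 10⁻⁵ × r × N²
RCF_original = 1.118 × 10⁻⁵ × 19.2 × (3070)² = 1.118 × 10⁻⁵ × 19.2 × 9,424,900 ≈ 2,023.1 × g
2,023.1 = 1.118 × 10⁻⁵ × 27.2 × N²
N² = 2,023.1 / (30.4096 × 10⁻⁵) = 6,652,833
N ≈ √6,652,833 ≈ 2,579.3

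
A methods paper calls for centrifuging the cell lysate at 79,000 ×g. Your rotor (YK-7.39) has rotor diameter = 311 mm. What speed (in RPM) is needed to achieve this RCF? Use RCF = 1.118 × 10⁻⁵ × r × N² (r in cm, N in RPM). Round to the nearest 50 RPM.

≈ 21300 RPM

r = 311 mm / 2 = 155.5 mm = 15.55 cm
RCF = 1.118 × 10⁻⁵ × r × N²
79,000 = 1.118 × 10⁻⁵ × 15.55 × N²
N² = 79,000 / (17.3849 × 10⁻⁵) = 454,417,339
N ≈ √454,417,339 ≈ 21,317.1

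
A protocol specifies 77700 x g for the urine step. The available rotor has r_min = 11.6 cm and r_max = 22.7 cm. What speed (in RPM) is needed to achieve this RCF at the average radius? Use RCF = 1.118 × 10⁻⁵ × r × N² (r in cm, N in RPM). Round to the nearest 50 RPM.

r_avg = (11.6 + 22.7) / 2 = 17.15 cm
RCF = 1.118 × 10⁻⁵ × r × N²
77,700 = 1.118 × 10⁻⁵ × 17.15 × N²
N² = 77,700 / (19.1737 × 10⁻⁵) = 405,242,598
N ≈ √405,242,598 ≈ 20,130.6

≈ 20150 RPM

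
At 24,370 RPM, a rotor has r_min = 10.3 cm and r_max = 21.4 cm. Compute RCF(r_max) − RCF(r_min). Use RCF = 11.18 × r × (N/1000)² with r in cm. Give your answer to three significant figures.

73700 x g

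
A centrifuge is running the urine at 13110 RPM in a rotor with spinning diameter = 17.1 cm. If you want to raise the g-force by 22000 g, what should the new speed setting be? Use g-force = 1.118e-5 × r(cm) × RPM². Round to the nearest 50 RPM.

N₂ ≈ 20050 RPM

r = 17.1 / 2 = 8.55 cm
Current RCF = 1.118 × 10⁻⁵ × 8.55 × (13110)² = 1.118 × 10⁻⁵ × 8.55 × 171,872,100 ≈ 16,429.1 × g
Target RCF = 16,429.1 + 22,000 = 38,429.1 × g
N² = 38,429.1 / (9.5589 × 10⁻⁵) = 402,024,291
N ≈ √402,024,291 ≈ 20,050.5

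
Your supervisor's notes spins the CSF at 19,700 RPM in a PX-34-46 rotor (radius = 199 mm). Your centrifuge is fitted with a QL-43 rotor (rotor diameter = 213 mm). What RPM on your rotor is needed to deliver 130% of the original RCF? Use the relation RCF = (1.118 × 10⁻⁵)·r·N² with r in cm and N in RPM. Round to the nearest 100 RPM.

Original rotor: r = 199 mm = 19.9 cm
RCF_original = 1.118 × 10⁻⁵ × 19.9 × (19700)² = 1.118 × 10⁻⁵ × 19.9 × 388,090,000 ≈ 86,343 × g
Target RCF = 1.3 × 86,343 ≈ 112,245.9 × g
Your rotor: r = 213 mm / 2 = 106.5 mm = 10.65 cm
112,245.9 = 1.118 × 10⁻⁵ × 10.65 × N²
N² = 112,245.9 / (11.9067 × 10⁻⁵) = 942,712,086
N ≈ √942,712,086 ≈ 30,703.6

30700 RPM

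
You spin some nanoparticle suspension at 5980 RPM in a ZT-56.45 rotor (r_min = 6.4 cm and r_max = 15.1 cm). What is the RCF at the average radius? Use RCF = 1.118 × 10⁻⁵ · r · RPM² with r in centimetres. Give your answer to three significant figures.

4300 ×g

r_avg = (6.4 + 15.1) / 2 = 10.75 cm
RCF = 1.118 × 10⁻⁵ × r × N²
RCF = 1.118 × 10⁻⁵ × 10.75 × (5980)² = 1.118 × 10⁻⁵ × 10.75 × 35,760,400 ≈ 4,297.9 × g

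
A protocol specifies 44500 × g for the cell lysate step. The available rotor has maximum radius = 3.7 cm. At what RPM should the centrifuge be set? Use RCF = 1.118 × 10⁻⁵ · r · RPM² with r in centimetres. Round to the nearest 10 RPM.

N ≈ 32800 RPM

44,500 = 1.118 × 10⁻⁵ × 3.7 × N²
N² = 44,500 / (4.1366 × 10⁻⁵) = 1,075,762,704
N ≈ √1,075,762,704 ≈ 32,798.8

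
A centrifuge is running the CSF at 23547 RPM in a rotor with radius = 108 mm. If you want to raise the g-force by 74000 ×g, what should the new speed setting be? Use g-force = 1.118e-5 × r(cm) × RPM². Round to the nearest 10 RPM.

r = 108 mm = 10.8 cm
Current RCF = 1.118 × 10⁻⁵ × 10.8 × (23547)² = 1.118 × 10⁻⁵ × 10.8 × 554,461,209 ≈ 66,947.9 × g
Target RCF = 66,947.9 + 74,000 = 140,947.9 × g
N² = 140,947.9 / (12.0744 × 10⁻⁵) = 1,167,328,397
N ≈ √1,167,328,397 ≈ 34,166.2

N₂ ≈ 34170 RPM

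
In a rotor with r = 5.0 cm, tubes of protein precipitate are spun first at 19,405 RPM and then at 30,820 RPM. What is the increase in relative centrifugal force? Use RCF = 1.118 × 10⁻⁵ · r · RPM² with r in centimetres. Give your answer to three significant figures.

≈ 32000 x g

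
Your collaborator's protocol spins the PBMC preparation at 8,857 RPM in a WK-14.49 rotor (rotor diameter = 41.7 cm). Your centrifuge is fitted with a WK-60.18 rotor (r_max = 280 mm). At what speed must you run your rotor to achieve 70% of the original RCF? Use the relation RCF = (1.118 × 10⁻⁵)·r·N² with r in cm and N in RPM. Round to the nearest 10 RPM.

6390 RPM

Original rotor: r = 41.7 / 2 = 20.85 cm
RCF_original = 1.118 × 10⁻⁵ × 20.85 × (8857)² = 1.118 × 10⁻⁵ × 20.85 × 78,446,449 ≈ 18,286.1 × g
Target RCF = 0.7 × 18,286.1 ≈ 12,800.3 × g
Your rotor: r = 280 mm = 28.0 cm
12,800.3 = 1.118 × 10⁻⁵ × 28 × N²
N² = 12,800.3 / (31.304 × 10⁻⁵) = 40,890,302
N ≈ √40,890,302 ≈ 6,394.6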